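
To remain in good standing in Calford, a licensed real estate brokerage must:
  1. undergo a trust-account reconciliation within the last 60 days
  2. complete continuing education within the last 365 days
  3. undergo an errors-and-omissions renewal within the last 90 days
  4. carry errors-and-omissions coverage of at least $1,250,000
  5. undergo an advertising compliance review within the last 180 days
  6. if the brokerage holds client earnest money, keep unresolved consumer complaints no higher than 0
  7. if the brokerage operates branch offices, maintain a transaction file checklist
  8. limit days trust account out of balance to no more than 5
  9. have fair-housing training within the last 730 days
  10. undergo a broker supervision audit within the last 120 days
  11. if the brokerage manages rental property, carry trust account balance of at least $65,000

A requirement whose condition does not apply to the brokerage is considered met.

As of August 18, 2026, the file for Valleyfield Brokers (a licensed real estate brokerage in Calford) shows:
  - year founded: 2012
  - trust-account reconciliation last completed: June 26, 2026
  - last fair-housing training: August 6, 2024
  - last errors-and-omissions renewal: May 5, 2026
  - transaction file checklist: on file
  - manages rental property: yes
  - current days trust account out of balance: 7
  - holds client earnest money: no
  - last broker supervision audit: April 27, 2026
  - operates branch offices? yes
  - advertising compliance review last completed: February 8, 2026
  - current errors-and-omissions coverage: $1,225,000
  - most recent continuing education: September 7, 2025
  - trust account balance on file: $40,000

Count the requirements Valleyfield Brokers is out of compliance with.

6

1. trust-account reconciliation 53 days ago vs limit 60 → met
2. continuing education 345 days ago vs limit 365 → met
3. errors-and-omissions renewal 105 days ago vs limit 90 → not met
4. errors-and-omissions coverage $1,225,000 < $1,250,000 → not met
5. advertising compliance review 191 days ago vs limit 180 → not met
6. condition 'holds client earnest money' does not hold → requirement n/a → met
7. condition 'operates branch offices' holds; transaction file checklist present → met
8. days trust account out of balance 7 > 5 → not met
9. fair-housing training 742 days ago vs limit 730 → not met
10. broker supervision audit 113 days ago vs limit 120 → met
11. condition 'manages rental property' holds; trust account balance $40,000 < $65,000 → not met
Not met: 6 of 11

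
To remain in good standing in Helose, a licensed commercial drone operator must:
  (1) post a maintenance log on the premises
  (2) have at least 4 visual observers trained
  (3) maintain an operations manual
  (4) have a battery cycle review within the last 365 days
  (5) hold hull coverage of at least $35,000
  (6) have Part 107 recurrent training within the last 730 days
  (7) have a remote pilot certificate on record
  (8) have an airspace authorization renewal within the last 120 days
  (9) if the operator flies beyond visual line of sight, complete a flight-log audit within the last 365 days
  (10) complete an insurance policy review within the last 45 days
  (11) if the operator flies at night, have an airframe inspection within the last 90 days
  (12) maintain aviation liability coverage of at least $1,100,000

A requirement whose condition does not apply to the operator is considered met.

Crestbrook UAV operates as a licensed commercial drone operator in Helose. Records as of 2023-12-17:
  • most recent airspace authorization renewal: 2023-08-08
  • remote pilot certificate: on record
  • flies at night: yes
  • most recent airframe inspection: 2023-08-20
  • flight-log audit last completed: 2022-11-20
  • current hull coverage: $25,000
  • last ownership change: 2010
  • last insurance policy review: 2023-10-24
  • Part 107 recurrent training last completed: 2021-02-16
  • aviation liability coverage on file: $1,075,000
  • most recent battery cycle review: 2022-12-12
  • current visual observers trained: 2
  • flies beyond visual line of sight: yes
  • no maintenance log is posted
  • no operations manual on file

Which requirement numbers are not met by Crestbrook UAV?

1. maintenance log absent → not met
2. visual observers trained 2 < 4 → not met
3. operations manual absent → not met
4. battery cycle review 370 days ago vs limit 365 → not met
5. hull coverage $25,000 < $35,000 → not met
6. Part 107 recurrent training 1034 days ago vs limit 730 → not met
7. remote pilot certificate present → met
8. airspace authorization renewal 131 days ago vs limit 120 → not met
9. condition 'flies beyond visual line of sight' holds; flight-log audit 392 days ago vs limit 365 → not met
10. insurance policy review 54 days ago vs limit 45 → not met
11. condition 'flies at night' holds; airframe inspection 119 days ago vs limit 90 → not met
12. aviation liability coverage $1,075,000 < $1,100,000 → not met
Not met: 1, 2, 3, 4, 5, 6, 8, 9, 10, 11, 12

1, 2, 3, 4, 5, 6, 8, 9, 10, 11, 12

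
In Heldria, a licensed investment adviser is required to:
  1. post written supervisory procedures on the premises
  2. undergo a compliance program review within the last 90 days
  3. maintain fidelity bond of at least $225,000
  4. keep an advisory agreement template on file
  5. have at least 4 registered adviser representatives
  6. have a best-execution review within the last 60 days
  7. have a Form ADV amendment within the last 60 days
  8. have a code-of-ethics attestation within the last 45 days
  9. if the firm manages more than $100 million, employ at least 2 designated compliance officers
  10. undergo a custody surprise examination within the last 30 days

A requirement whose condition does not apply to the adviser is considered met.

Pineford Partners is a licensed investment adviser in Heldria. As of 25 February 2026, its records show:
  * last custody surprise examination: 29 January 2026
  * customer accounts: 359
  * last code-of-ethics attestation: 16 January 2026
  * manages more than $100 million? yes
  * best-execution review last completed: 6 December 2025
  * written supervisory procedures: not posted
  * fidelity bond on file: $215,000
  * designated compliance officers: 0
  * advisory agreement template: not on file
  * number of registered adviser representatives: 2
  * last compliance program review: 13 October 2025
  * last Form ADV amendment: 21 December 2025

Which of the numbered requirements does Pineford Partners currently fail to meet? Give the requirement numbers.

1, 2, 3, 4, 5, 6, 7, 9

1. written supervisory procedures absent → not met
2. compliance program review 135 days ago vs limit 90 → not met
3. fidelity bond $215,000 < $225,000 → not met
4. advisory agreement template absent → not met
5. registered adviser representatives 2 < 4 → not met
6. best-execution review 81 days ago vs limit 60 → not met
7. Form ADV amendment 66 days ago vs limit 60 → not met
8. code-of-ethics attestation 40 days ago vs limit 45 → met
9. condition 'manages more than $100 million' holds; designated compliance officers 0 < 2 → not met
10. custody surprise examination 27 days ago vs limit 30 → met
Not met: 1, 2, 3, 4, 5, 6, 7, 9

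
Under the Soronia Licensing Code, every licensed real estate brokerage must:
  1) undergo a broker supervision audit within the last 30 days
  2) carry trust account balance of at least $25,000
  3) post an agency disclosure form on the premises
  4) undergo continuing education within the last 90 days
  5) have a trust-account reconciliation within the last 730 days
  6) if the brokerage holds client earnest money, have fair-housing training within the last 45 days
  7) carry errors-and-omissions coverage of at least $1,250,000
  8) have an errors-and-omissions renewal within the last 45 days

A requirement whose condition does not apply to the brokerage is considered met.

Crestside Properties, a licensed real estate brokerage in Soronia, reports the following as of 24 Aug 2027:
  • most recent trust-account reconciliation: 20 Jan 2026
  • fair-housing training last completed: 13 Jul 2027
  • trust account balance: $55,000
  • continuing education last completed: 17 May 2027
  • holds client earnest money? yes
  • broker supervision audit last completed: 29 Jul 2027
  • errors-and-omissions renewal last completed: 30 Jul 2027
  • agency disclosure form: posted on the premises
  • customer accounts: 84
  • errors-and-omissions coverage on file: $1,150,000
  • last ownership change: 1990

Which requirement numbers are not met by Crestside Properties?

1. broker supervision audit 26 days ago vs limit 30 → met
2. trust account balance $55,000 ≥ $25,000 → met
3. agency disclosure form present → met
4. continuing education 99 days ago vs limit 90 → not met
5. trust-account reconciliation 581 days ago vs limit 730 → met
6. condition 'holds client earnest money' holds; fair-housing training 42 days ago vs limit 45 → met
7. errors-and-omissions coverage $1,150,000 < $1,250,000 → not met
8. errors-and-omissions renewal 25 days ago vs limit 45 → met
Not met: 4, 7

4, 7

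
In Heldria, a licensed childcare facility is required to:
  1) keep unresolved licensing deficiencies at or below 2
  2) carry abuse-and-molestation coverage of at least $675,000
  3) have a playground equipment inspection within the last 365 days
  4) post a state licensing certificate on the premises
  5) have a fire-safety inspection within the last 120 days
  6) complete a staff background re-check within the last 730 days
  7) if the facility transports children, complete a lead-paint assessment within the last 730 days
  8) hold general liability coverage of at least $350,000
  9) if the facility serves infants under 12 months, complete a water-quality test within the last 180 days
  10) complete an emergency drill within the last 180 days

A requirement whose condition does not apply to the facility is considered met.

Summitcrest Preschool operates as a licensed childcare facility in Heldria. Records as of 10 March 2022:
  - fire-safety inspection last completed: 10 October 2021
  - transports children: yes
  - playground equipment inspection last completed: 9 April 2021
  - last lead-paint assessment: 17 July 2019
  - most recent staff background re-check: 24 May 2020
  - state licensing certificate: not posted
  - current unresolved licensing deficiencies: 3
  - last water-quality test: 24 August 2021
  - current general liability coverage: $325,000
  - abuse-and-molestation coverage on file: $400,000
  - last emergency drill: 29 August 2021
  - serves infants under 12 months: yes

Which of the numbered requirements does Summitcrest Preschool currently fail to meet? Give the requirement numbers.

1, 2, 4, 5, 7, 8, 9, 10

1. unresolved licensing deficiencies 3 > 2 → not met
2. abuse-and-molestation coverage $400,000 < $675,000 → not met
3. playground equipment inspection 335 days ago vs limit 365 → met
4. state licensing certificate absent → not met
5. fire-safety inspection 151 days ago vs limit 120 → not met
6. staff background re-check 655 days ago vs limit 730 → met
7. condition 'transports children' holds; lead-paint assessment 967 days ago vs limit 730 → not met
8. general liability coverage $325,000 < $350,000 → not met
9. condition 'serves infants under 12 months' holds; water-quality test 198 days ago vs limit 180 → not met
10. emergency drill 193 days ago vs limit 180 → not met
Not met: 1, 2, 4, 5, 7, 8, 9, 10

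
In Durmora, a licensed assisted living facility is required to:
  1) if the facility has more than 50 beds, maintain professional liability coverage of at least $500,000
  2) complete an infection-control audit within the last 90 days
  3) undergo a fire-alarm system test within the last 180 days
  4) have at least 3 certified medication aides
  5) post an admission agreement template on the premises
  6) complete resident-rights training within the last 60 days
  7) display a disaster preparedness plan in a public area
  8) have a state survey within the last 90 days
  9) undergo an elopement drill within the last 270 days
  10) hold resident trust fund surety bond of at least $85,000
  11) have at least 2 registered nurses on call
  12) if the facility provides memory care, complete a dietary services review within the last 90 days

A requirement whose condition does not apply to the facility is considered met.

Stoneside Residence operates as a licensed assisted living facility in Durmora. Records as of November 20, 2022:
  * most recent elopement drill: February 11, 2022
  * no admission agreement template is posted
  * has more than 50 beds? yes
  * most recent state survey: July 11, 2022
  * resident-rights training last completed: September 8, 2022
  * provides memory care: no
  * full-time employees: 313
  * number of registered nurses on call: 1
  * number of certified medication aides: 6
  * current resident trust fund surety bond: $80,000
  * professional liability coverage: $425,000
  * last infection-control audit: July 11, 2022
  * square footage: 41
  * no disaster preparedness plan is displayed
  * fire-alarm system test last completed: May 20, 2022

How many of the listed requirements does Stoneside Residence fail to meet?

1. condition 'has more than 50 beds' holds; professional liability coverage $425,000 < $500,000 → not met
2. infection-control audit 132 days ago vs limit 90 → not met
3. fire-alarm system test 184 days ago vs limit 180 → not met
4. certified medication aides 6 ≥ 3 → met
5. admission agreement template absent → not met
6. resident-rights training 73 days ago vs limit 60 → not met
7. disaster preparedness plan absent → not met
8. state survey 132 days ago vs limit 90 → not met
9. elopement drill 282 days ago vs limit 270 → not met
10. resident trust fund surety bond $80,000 < $85,000 → not met
11. registered nurses on call 1 < 2 → not met
12. condition 'provides memory care' does not hold → requirement n/a → met
Not met: 10 of 12

10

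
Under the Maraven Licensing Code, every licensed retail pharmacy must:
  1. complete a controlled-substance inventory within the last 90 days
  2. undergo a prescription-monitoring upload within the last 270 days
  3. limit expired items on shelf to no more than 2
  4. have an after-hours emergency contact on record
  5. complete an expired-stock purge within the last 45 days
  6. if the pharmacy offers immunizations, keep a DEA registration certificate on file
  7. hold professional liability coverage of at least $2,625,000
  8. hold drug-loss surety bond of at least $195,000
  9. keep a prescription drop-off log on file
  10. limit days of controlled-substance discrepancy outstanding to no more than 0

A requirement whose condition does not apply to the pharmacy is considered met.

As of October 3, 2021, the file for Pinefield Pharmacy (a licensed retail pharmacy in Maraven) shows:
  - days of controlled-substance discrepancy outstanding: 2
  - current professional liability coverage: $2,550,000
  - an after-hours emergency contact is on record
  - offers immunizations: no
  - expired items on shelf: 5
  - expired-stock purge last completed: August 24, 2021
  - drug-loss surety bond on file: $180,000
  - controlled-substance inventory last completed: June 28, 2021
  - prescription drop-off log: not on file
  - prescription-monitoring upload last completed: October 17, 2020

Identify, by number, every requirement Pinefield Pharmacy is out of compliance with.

1. controlled-substance inventory 97 days ago vs limit 90 → not met
2. prescription-monitoring upload 351 days ago vs limit 270 → not met
3. expired items on shelf 5 > 2 → not met
4. after-hours emergency contact present → met
5. expired-stock purge 40 days ago vs limit 45 → met
6. condition 'offers immunizations' does not hold → requirement n/a → met
7. professional liability coverage $2,550,000 < $2,625,000 → not met
8. drug-loss surety bond $180,000 < $195,000 → not met
9. prescription drop-off log absent → not met
10. days of controlled-substance discrepancy outstanding 2 > 0 → not met
Not met: 1, 2, 3, 7, 8, 9, 10

1, 2, 3, 7, 8, 9, 10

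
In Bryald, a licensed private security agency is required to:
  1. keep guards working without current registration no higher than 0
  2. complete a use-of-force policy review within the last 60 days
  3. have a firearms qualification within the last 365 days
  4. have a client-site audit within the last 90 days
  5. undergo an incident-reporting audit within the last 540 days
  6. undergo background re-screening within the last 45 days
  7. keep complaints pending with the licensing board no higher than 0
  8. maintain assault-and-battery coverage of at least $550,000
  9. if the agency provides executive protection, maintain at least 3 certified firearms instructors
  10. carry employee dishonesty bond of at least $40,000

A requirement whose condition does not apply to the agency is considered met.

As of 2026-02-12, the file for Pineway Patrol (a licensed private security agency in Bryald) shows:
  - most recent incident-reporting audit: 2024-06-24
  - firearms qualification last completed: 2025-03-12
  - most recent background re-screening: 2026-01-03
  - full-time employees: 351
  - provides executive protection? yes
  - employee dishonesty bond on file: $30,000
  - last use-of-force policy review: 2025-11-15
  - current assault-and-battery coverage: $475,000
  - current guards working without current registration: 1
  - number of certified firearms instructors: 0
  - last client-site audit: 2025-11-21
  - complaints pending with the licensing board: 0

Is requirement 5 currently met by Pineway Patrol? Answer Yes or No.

No

5. incident-reporting audit 598 days ago vs limit 540 → not met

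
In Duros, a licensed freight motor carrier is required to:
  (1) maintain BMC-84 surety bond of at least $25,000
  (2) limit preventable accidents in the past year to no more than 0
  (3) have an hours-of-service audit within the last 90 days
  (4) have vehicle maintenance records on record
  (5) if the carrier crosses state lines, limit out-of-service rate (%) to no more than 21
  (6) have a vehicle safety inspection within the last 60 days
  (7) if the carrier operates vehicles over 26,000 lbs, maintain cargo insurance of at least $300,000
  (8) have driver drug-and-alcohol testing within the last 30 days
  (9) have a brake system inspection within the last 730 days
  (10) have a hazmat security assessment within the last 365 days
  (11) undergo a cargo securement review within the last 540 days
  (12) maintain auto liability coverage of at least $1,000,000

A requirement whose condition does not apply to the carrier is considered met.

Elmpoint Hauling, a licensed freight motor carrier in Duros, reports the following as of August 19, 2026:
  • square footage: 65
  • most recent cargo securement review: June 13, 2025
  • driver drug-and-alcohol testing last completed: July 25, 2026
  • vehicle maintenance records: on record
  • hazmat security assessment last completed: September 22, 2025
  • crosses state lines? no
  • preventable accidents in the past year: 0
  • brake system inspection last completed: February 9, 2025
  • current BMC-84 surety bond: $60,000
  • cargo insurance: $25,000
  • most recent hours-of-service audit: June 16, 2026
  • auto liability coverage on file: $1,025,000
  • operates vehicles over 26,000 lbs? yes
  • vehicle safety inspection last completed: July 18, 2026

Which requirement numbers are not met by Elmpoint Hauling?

7

1. BMC-84 surety bond $60,000 ≥ $25,000 → met
2. preventable accidents in the past year 0 ≤ 0 → met
3. hours-of-service audit 64 days ago vs limit 90 → met
4. vehicle maintenance records present → met
5. condition 'crosses state lines' does not hold → requirement n/a → met
6. vehicle safety inspection 32 days ago vs limit 60 → met
7. condition 'operates vehicles over 26,000 lbs' holds; cargo insurance $25,000 < $300,000 → not met
8. driver drug-and-alcohol testing 25 days ago vs limit 30 → met
9. brake system inspection 556 days ago vs limit 730 → met
10. hazmat security assessment 331 days ago vs limit 365 → met
11. cargo securement review 432 days ago vs limit 540 → met
12. auto liability coverage $1,025,000 ≥ $1,000,000 → met
Not met: 7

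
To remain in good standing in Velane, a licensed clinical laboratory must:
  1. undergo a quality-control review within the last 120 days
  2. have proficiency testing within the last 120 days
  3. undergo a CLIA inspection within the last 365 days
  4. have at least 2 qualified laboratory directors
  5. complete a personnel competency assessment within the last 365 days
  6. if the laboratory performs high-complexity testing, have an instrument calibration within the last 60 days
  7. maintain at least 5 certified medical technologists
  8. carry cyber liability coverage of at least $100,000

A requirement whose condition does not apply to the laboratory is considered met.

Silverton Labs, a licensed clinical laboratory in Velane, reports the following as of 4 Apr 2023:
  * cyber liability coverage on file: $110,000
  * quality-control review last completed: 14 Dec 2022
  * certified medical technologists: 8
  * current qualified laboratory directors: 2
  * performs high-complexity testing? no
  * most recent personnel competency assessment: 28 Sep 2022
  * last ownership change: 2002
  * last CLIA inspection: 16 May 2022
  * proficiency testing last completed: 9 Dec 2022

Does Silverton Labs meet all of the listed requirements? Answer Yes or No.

Yes

1. quality-control review 111 days ago vs limit 120 → met
2. proficiency testing 116 days ago vs limit 120 → met
3. CLIA inspection 323 days ago vs limit 365 → met
4. qualified laboratory directors 2 ≥ 2 → met
5. personnel competency assessment 188 days ago vs limit 365 → met
6. condition 'performs high-complexity testing' does not hold → requirement n/a → met
7. certified medical technologists 8 ≥ 5 → met
8. cyber liability coverage $110,000 ≥ $100,000 → met
All met.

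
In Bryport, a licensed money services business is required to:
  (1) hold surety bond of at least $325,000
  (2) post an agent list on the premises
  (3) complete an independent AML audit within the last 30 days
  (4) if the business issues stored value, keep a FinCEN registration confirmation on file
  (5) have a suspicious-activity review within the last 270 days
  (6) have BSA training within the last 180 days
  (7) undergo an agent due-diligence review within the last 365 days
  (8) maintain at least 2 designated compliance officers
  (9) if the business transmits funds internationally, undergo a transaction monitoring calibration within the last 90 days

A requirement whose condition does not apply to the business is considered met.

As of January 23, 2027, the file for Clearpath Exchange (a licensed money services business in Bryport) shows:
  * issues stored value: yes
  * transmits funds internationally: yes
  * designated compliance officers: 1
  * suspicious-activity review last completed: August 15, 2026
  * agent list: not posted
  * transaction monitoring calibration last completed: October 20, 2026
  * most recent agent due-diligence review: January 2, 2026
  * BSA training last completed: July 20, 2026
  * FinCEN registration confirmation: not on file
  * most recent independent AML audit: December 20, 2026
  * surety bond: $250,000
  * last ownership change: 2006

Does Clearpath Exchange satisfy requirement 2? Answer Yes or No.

No

2. agent list absent → not met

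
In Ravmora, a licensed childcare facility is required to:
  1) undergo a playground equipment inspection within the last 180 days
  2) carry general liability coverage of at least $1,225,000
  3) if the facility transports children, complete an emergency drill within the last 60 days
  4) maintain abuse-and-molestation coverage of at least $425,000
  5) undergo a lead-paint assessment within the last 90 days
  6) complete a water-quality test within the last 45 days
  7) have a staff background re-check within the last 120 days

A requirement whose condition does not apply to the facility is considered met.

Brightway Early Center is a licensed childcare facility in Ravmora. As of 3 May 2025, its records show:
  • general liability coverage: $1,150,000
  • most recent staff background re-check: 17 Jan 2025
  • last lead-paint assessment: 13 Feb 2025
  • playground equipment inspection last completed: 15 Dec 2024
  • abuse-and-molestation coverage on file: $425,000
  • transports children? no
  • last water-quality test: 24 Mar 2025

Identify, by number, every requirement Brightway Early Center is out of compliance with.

2

1. playground equipment inspection 139 days ago vs limit 180 → met
2. general liability coverage $1,150,000 < $1,225,000 → not met
3. condition 'transports children' does not hold → requirement n/a → met
4. abuse-and-molestation coverage $425,000 ≥ $425,000 → met
5. lead-paint assessment 79 days ago vs limit 90 → met
6. water-quality test 40 days ago vs limit 45 → met
7. staff background re-check 106 days ago vs limit 120 → met
Not met: 2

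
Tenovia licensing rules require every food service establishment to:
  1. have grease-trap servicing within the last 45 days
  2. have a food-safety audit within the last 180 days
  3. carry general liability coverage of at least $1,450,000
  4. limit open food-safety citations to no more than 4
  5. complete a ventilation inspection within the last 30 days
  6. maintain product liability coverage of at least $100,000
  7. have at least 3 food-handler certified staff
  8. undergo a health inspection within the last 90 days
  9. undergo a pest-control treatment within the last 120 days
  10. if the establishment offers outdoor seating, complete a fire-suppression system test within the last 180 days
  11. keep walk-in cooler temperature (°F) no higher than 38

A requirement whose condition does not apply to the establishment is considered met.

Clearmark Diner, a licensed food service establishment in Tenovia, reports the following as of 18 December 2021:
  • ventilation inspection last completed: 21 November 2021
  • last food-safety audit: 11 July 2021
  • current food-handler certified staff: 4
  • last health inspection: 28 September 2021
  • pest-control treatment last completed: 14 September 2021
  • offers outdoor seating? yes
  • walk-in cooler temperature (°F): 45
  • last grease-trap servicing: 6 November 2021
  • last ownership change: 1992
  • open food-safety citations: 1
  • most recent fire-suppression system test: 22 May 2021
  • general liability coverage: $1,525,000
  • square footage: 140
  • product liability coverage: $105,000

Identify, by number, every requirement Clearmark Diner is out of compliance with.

1. grease-trap servicing 42 days ago vs limit 45 → met
2. food-safety audit 160 days ago vs limit 180 → met
3. general liability coverage $1,525,000 ≥ $1,450,000 → met
4. open food-safety citations 1 ≤ 4 → met
5. ventilation inspection 27 days ago vs limit 30 → met
6. product liability coverage $105,000 ≥ $100,000 → met
7. food-handler certified staff 4 ≥ 3 → met
8. health inspection 81 days ago vs limit 90 → met
9. pest-control treatment 95 days ago vs limit 120 → met
10. condition 'offers outdoor seating' holds; fire-suppression system test 210 days ago vs limit 180 → not met
11. walk-in cooler temperature (°F) 45 > 38 → not met
Not met: 10, 11

10, 11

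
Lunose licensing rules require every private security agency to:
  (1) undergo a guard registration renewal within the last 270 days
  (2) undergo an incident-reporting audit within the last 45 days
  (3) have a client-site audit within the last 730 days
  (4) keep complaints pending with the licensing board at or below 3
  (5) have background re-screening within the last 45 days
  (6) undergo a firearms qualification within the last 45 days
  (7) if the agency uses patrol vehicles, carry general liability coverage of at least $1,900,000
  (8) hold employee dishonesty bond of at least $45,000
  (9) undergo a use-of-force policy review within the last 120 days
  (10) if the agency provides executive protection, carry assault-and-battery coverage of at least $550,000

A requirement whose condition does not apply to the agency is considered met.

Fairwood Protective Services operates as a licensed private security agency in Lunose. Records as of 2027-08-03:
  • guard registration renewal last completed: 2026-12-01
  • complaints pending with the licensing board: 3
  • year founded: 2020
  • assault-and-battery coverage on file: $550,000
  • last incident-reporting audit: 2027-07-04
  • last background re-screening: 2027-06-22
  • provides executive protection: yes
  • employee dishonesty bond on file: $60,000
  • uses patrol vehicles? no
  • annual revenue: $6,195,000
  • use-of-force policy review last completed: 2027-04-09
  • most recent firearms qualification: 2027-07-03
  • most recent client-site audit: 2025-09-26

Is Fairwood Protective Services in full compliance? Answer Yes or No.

1. guard registration renewal 245 days ago vs limit 270 → met
2. incident-reporting audit 30 days ago vs limit 45 → met
3. client-site audit 676 days ago vs limit 730 → met
4. complaints pending with the licensing board 3 ≤ 3 → met
5. background re-screening 42 days ago vs limit 45 → met
6. firearms qualification 31 days ago vs limit 45 → met
7. condition 'uses patrol vehicles' does not hold → requirement n/a → met
8. employee dishonesty bond $60,000 ≥ $45,000 → met
9. use-of-force policy review 116 days ago vs limit 120 → met
10. condition 'provides executive protection' holds; assault-and-battery coverage $550,000 ≥ $550,000 → met
All met.

Yes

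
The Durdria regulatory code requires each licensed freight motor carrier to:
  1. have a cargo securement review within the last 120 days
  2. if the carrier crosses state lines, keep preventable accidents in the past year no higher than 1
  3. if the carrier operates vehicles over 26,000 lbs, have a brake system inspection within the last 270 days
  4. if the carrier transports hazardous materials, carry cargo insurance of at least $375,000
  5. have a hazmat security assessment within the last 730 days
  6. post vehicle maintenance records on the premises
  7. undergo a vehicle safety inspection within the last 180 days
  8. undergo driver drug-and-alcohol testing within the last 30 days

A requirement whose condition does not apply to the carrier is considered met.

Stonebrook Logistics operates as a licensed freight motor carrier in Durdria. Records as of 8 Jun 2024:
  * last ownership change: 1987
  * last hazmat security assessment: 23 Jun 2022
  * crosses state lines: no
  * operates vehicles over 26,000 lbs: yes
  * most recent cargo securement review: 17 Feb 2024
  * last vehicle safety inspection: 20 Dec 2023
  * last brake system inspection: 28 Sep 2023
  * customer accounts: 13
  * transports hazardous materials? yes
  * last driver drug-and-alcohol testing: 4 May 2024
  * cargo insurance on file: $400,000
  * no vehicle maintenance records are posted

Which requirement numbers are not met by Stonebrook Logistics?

6, 8

1. cargo securement review 112 days ago vs limit 120 → met
2. condition 'crosses state lines' does not hold → requirement n/a → met
3. condition 'operates vehicles over 26,000 lbs' holds; brake system inspection 254 days ago vs limit 270 → met
4. condition 'transports hazardous materials' holds; cargo insurance $400,000 ≥ $375,000 → met
5. hazmat security assessment 716 days ago vs limit 730 → met
6. vehicle maintenance records absent → not met
7. vehicle safety inspection 171 days ago vs limit 180 → met
8. driver drug-and-alcohol testing 35 days ago vs limit 30 → not met
Not met: 6, 8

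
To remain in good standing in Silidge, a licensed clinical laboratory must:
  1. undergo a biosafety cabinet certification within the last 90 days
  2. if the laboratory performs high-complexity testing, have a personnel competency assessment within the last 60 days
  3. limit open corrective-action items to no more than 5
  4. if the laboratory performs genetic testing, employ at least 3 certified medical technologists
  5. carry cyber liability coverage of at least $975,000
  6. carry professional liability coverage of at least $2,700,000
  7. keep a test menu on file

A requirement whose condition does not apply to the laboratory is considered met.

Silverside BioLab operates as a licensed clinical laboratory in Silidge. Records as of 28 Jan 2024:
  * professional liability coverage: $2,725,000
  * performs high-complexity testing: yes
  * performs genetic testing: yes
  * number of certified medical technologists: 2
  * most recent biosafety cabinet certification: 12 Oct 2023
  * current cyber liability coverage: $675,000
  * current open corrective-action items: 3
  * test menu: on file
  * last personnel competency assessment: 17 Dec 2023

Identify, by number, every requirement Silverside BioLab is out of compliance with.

1. biosafety cabinet certification 108 days ago vs limit 90 → not met
2. condition 'performs high-complexity testing' holds; personnel competency assessment 42 days ago vs limit 60 → met
3. open corrective-action items 3 ≤ 5 → met
4. condition 'performs genetic testing' holds; certified medical technologists 2 < 3 → not met
5. cyber liability coverage $675,000 < $975,000 → not met
6. professional liability coverage $2,725,000 ≥ $2,700,000 → met
7. test menu present → met
Not met: 1, 4, 5

1, 4, 5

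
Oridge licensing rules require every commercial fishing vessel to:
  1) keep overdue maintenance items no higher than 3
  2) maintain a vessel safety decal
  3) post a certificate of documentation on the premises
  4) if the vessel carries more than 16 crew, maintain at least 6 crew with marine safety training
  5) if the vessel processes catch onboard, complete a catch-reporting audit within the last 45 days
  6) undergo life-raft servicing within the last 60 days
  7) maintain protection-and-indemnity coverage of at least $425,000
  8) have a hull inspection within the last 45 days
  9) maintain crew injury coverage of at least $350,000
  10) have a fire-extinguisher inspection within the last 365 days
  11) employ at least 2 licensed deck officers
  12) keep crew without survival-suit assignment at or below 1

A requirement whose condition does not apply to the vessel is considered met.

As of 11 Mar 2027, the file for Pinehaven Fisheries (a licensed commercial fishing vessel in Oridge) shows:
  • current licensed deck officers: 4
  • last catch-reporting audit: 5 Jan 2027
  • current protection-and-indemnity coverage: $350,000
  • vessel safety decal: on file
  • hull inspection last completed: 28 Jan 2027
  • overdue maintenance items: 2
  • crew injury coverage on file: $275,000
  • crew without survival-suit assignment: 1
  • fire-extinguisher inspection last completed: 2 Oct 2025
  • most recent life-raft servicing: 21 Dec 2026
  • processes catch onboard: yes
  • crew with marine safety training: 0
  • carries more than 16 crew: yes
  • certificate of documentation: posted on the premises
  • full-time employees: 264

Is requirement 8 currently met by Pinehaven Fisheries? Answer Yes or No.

8. hull inspection 42 days ago vs limit 45 → met

Yes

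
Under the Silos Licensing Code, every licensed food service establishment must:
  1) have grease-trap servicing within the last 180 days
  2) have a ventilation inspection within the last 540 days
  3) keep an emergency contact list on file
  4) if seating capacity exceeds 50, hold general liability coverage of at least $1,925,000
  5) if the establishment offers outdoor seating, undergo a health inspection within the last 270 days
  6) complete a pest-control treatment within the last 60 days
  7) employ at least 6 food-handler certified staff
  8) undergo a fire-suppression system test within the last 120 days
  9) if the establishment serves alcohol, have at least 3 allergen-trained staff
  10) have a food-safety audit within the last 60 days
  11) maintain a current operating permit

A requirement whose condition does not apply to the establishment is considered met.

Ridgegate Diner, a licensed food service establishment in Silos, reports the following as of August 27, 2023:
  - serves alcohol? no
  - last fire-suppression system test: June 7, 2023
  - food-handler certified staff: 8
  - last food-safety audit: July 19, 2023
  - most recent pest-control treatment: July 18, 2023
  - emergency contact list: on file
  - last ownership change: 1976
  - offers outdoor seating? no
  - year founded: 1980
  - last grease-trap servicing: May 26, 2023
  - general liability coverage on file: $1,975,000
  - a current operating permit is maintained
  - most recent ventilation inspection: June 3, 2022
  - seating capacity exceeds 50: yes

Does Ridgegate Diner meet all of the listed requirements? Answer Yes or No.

1. grease-trap servicing 93 days ago vs limit 180 → met
2. ventilation inspection 450 days ago vs limit 540 → met
3. emergency contact list present → met
4. condition 'seating capacity exceeds 50' holds; general liability coverage $1,975,000 ≥ $1,925,000 → met
5. condition 'offers outdoor seating' does not hold → requirement n/a → met
6. pest-control treatment 40 days ago vs limit 60 → met
7. food-handler certified staff 8 ≥ 6 → met
8. fire-suppression system test 81 days ago vs limit 120 → met
9. condition 'serves alcohol' does not hold → requirement n/a → met
10. food-safety audit 39 days ago vs limit 60 → met
11. current operating permit present → met
All met.

Yes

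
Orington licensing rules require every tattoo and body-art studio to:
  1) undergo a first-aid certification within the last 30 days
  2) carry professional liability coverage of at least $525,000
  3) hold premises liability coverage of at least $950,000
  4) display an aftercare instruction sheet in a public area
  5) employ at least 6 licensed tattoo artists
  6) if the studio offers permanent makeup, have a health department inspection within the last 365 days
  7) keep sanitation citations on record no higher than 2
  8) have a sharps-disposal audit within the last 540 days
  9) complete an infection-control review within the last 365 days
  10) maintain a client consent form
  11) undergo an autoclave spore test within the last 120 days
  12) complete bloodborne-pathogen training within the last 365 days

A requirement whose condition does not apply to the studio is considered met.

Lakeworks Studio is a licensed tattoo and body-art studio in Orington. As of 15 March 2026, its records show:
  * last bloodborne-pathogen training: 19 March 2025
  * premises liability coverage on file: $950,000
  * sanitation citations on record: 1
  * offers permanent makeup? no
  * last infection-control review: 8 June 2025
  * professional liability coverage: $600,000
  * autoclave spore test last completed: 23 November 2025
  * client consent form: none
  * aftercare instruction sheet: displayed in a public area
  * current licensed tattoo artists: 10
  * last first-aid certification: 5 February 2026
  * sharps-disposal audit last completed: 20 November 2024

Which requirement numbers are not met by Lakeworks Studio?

1, 10

1. first-aid certification 38 days ago vs limit 30 → not met
2. professional liability coverage $600,000 ≥ $525,000 → met
3. premises liability coverage $950,000 ≥ $950,000 → met
4. aftercare instruction sheet present → met
5. licensed tattoo artists 10 ≥ 6 → met
6. condition 'offers permanent makeup' does not hold → requirement n/a → met
7. sanitation citations on record 1 ≤ 2 → met
8. sharps-disposal audit 480 days ago vs limit 540 → met
9. infection-control review 280 days ago vs limit 365 → met
10. client consent form absent → not met
11. autoclave spore test 112 days ago vs limit 120 → met
12. bloodborne-pathogen training 361 days ago vs limit 365 → met
Not met: 1, 10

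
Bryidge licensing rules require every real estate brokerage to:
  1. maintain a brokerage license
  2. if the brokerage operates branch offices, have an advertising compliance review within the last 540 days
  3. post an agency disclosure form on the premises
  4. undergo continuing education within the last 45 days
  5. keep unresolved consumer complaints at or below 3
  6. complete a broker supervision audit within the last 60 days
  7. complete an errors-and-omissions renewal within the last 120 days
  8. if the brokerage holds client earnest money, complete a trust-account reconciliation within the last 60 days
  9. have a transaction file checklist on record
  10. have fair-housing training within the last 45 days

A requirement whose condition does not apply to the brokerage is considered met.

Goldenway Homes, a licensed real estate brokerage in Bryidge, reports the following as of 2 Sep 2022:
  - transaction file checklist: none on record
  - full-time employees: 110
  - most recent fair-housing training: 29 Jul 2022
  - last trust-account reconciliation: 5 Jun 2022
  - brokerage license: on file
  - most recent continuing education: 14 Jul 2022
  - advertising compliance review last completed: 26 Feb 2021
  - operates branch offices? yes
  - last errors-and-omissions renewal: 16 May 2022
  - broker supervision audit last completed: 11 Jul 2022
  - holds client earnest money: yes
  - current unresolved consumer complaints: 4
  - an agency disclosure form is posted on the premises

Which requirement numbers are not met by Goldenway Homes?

2, 4, 5, 8, 9

1. brokerage license present → met
2. condition 'operates branch offices' holds; advertising compliance review 553 days ago vs limit 540 → not met
3. agency disclosure form present → met
4. continuing education 50 days ago vs limit 45 → not met
5. unresolved consumer complaints 4 > 3 → not met
6. broker supervision audit 53 days ago vs limit 60 → met
7. errors-and-omissions renewal 109 days ago vs limit 120 → met
8. condition 'holds client earnest money' holds; trust-account reconciliation 89 days ago vs limit 60 → not met
9. transaction file checklist absent → not met
10. fair-housing training 35 days ago vs limit 45 → met
Not met: 2, 4, 5, 8, 9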